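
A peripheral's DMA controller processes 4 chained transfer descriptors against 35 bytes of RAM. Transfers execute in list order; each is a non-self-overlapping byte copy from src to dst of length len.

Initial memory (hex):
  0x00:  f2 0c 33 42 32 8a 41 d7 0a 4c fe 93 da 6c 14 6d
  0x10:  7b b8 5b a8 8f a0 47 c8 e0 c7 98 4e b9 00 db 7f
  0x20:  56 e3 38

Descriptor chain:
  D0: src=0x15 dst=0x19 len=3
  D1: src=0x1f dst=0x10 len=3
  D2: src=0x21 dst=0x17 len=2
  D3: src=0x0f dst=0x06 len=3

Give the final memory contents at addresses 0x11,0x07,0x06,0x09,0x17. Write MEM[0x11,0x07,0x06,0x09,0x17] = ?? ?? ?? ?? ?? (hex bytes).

MEM[0x11,0x07,0x06,0x09,0x17] = 56 7f 6d 4c e3

[0] 0x15->0x19 len=3 : a0 47 c8
[1] 0x1f->0x10 len=3 : 7f 56 e3
[2] 0x21->0x17 len=2 : e3 38
[3] 0x0f->0x06 len=3 : 6d 7f 56
query mem[0x11]=0x56, mem[0x07]=0x7f, mem[0x06]=0x6d, mem[0x09]=0x4c, mem[0x17]=0xe3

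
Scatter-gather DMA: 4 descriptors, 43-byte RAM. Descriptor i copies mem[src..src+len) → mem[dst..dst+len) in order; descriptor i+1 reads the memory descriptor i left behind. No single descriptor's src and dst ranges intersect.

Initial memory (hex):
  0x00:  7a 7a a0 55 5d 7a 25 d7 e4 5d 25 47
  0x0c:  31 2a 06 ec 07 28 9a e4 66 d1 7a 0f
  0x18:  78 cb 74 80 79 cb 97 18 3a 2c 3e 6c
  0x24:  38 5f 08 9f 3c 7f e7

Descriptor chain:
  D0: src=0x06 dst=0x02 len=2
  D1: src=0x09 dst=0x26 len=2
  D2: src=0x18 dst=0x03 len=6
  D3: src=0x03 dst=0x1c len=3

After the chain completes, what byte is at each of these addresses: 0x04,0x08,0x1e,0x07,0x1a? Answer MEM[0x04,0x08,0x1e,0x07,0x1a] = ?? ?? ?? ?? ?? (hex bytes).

D0: mem[0x02..0x03] <- [25 d7]
D1: mem[0x26..0x27] <- [5d 25]
D2: mem[0x03..0x08] <- [78 cb 74 80 79 cb]
D3: mem[0x1c..0x1e] <- [78 cb 74]
query mem[0x04]=0xcb, mem[0x08]=0xcb, mem[0x1e]=0x74, mem[0x07]=0x79, mem[0x1a]=0x74

MEM[0x04,0x08,0x1e,0x07,0x1a] = cb cb 74 79 74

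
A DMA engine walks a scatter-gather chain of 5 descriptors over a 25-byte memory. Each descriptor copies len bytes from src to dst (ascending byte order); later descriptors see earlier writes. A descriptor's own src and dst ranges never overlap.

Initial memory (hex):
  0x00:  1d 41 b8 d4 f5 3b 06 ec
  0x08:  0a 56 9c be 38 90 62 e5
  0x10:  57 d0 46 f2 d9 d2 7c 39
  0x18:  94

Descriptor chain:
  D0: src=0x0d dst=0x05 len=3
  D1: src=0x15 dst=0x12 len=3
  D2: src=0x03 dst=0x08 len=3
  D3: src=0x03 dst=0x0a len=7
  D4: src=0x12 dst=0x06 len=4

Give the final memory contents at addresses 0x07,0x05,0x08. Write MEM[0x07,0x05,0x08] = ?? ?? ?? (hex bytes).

MEM[0x07,0x05,0x08] = 7c 90 39

[0] 0x0d->0x05 len=3 : 90 62 e5
[1] 0x15->0x12 len=3 : d2 7c 39
[2] 0x03->0x08 len=3 : d4 f5 90
[3] 0x03->0x0a len=7 : d4 f5 90 62 e5 d4 f5
[4] 0x12->0x06 len=4 : d2 7c 39 d2
query mem[0x07]=0x7c, mem[0x05]=0x90, mem[0x08]=0x39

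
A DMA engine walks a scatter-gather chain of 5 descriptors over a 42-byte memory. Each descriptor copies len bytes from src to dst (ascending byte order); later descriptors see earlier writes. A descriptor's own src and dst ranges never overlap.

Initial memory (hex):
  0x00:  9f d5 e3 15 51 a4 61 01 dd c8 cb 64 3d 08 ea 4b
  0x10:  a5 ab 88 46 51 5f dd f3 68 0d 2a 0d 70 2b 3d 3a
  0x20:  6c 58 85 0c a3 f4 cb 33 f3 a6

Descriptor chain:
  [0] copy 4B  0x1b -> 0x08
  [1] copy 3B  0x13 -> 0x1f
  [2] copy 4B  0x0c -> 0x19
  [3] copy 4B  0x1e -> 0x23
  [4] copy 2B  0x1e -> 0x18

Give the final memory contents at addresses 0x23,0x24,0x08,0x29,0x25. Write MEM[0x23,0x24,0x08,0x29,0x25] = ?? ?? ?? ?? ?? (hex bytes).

MEM[0x23,0x24,0x08,0x29,0x25] = 3d 46 0d a6 51

[0] 0x1b->0x08 len=4 : 0d 70 2b 3d
[1] 0x13->0x1f len=3 : 46 51 5f
[2] 0x0c->0x19 len=4 : 3d 08 ea 4b
[3] 0x1e->0x23 len=4 : 3d 46 51 5f
[4] 0x1e->0x18 len=2 : 3d 46
query mem[0x23]=0x3d, mem[0x24]=0x46, mem[0x08]=0x0d, mem[0x29]=0xa6, mem[0x25]=0x51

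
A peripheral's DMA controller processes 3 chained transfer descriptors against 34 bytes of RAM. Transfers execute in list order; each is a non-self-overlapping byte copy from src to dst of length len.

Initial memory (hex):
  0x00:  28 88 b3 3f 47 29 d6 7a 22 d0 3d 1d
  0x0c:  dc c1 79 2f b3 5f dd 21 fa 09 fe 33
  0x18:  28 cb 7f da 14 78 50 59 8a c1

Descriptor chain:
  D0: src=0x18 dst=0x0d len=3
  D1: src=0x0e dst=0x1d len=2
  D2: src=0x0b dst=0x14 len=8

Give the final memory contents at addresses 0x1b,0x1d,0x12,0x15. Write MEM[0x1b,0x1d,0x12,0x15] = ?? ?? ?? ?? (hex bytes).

MEM[0x1b,0x1d,0x12,0x15] = dd cb dd dc

D0: mem[0x0d..0x0f] <- [28 cb 7f]
D1: mem[0x1d..0x1e] <- [cb 7f]
D2: mem[0x14..0x1b] <- [1d dc 28 cb 7f b3 5f dd]
query mem[0x1b]=0xdd, mem[0x1d]=0xcb, mem[0x12]=0xdd, mem[0x15]=0xdc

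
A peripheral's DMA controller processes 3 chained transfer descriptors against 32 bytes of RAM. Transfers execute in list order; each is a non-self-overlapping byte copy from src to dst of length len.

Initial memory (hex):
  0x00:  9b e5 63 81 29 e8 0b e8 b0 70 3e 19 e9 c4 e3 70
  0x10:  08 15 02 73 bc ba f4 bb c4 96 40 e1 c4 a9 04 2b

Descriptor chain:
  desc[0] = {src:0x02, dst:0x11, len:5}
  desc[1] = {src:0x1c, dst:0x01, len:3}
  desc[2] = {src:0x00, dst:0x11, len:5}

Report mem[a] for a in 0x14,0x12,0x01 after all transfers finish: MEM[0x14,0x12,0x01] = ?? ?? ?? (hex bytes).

MEM[0x14,0x12,0x01] = 04 c4 c4

[0] 0x02->0x11 len=5 : 63 81 29 e8 0b
[1] 0x1c->0x01 len=3 : c4 a9 04
[2] 0x00->0x11 len=5 : 9b c4 a9 04 29
query mem[0x14]=0x04, mem[0x12]=0xc4, mem[0x01]=0xc4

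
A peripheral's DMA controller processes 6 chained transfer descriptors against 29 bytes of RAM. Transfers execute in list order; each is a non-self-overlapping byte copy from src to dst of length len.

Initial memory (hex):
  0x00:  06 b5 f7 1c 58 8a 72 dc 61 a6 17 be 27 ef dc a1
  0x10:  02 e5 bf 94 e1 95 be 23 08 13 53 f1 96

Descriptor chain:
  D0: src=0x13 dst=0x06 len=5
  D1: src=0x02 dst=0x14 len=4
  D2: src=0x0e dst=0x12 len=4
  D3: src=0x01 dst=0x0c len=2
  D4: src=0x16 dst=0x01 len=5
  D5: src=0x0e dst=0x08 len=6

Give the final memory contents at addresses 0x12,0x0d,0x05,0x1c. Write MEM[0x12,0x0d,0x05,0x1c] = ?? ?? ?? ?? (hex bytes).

MEM[0x12,0x0d,0x05,0x1c] = dc a1 53 96

D0: mem[0x06..0x0a] <- [94 e1 95 be 23]
D1: mem[0x14..0x17] <- [f7 1c 58 8a]
D2: mem[0x12..0x15] <- [dc a1 02 e5]
D3: mem[0x0c..0x0d] <- [b5 f7]
D4: mem[0x01..0x05] <- [58 8a 08 13 53]
D5: mem[0x08..0x0d] <- [dc a1 02 e5 dc a1]
query mem[0x12]=0xdc, mem[0x0d]=0xa1, mem[0x05]=0x53, mem[0x1c]=0x96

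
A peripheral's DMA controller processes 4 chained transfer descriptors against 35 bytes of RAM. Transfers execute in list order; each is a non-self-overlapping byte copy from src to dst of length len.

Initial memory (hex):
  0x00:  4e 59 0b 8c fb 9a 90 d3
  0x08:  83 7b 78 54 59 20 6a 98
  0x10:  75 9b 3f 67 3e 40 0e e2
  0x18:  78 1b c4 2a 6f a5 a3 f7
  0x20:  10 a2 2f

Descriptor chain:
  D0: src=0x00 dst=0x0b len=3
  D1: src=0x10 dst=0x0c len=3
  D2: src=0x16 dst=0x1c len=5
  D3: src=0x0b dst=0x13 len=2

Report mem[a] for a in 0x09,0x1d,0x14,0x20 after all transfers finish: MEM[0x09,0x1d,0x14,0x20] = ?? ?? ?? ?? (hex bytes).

#0 dst[0x0b+3] := {0x4e,0x59,0x0b}
#1 dst[0x0c+3] := {0x75,0x9b,0x3f}
#2 dst[0x1c+5] := {0x0e,0xe2,0x78,0x1b,0xc4}
#3 dst[0x13+2] := {0x4e,0x75}
query mem[0x09]=0x7b, mem[0x1d]=0xe2, mem[0x14]=0x75, mem[0x20]=0xc4

MEM[0x09,0x1d,0x14,0x20] = 7b e2 75 c4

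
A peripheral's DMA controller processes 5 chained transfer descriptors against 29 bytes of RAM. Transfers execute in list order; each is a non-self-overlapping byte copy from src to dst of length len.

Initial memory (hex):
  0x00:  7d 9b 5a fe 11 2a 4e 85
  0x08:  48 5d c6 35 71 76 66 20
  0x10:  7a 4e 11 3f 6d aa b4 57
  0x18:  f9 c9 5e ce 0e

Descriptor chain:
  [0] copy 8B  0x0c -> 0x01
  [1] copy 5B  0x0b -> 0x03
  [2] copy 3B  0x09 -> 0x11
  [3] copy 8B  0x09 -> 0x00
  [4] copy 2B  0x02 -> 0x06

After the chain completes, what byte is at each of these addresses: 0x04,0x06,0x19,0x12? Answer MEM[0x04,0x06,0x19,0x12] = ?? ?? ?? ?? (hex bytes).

[0] 0x0c->0x01 len=8 : 71 76 66 20 7a 4e 11 3f
[1] 0x0b->0x03 len=5 : 35 71 76 66 20
[2] 0x09->0x11 len=3 : 5d c6 35
[3] 0x09->0x00 len=8 : 5d c6 35 71 76 66 20 7a
[4] 0x02->0x06 len=2 : 35 71
query mem[0x04]=0x76, mem[0x06]=0x35, mem[0x19]=0xc9, mem[0x12]=0xc6

MEM[0x04,0x06,0x19,0x12] = 76 35 c9 c6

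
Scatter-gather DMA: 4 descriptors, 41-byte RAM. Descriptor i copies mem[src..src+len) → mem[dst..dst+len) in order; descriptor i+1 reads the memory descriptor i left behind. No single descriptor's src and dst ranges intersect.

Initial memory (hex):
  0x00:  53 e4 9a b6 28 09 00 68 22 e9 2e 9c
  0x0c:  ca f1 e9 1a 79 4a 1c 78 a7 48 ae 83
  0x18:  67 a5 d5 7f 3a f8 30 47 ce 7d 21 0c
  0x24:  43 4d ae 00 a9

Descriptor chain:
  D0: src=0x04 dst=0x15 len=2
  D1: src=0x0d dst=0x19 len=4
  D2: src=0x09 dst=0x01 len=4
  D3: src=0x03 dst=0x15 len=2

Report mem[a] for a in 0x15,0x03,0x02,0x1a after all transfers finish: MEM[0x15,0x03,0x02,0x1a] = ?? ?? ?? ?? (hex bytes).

  after D0: wrote 2B at 0x15 = 2809
  after D1: wrote 4B at 0x19 = f1e91a79
  after D2: wrote 4B at 0x01 = e92e9cca
  after D3: wrote 2B at 0x15 = 9cca
query mem[0x15]=0x9c, mem[0x03]=0x9c, mem[0x02]=0x2e, mem[0x1a]=0xe9

MEM[0x15,0x03,0x02,0x1a] = 9c 9c 2e e9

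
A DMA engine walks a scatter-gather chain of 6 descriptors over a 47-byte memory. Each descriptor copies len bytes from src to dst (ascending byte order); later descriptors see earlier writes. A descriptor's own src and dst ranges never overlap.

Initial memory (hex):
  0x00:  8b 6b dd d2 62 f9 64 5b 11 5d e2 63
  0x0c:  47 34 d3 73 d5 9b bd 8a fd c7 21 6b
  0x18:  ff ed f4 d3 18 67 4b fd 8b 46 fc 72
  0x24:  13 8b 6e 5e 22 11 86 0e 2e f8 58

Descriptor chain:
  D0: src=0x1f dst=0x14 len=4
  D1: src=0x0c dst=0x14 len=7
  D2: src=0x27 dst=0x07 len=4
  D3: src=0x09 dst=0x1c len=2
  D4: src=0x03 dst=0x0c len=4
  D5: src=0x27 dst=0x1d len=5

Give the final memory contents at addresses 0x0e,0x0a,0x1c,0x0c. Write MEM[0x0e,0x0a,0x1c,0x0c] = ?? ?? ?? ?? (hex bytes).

MEM[0x0e,0x0a,0x1c,0x0c] = f9 86 11 d2

#0 dst[0x14+4] := {0xfd,0x8b,0x46,0xfc}
#1 dst[0x14+7] := {0x47,0x34,0xd3,0x73,0xd5,0x9b,0xbd}
#2 dst[0x07+4] := {0x5e,0x22,0x11,0x86}
#3 dst[0x1c+2] := {0x11,0x86}
#4 dst[0x0c+4] := {0xd2,0x62,0xf9,0x64}
#5 dst[0x1d+5] := {0x5e,0x22,0x11,0x86,0x0e}
query mem[0x0e]=0xf9, mem[0x0a]=0x86, mem[0x1c]=0x11, mem[0x0c]=0xd2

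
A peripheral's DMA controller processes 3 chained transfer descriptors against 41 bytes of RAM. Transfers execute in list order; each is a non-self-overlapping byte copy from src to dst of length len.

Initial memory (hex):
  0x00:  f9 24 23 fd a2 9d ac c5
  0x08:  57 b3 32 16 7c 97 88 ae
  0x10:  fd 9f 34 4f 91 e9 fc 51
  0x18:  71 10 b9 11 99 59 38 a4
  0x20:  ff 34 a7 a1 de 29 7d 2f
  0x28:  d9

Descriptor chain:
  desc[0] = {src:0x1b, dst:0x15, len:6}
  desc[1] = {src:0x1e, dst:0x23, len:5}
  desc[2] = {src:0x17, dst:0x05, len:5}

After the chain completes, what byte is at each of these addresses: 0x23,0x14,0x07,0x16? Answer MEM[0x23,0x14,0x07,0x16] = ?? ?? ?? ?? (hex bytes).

MEM[0x23,0x14,0x07,0x16] = 38 91 a4 99

  after D0: wrote 6B at 0x15 = 11995938a4ff
  after D1: wrote 5B at 0x23 = 38a4ff34a7
  after D2: wrote 5B at 0x05 = 5938a4ff11
query mem[0x23]=0x38, mem[0x14]=0x91, mem[0x07]=0xa4, mem[0x16]=0x99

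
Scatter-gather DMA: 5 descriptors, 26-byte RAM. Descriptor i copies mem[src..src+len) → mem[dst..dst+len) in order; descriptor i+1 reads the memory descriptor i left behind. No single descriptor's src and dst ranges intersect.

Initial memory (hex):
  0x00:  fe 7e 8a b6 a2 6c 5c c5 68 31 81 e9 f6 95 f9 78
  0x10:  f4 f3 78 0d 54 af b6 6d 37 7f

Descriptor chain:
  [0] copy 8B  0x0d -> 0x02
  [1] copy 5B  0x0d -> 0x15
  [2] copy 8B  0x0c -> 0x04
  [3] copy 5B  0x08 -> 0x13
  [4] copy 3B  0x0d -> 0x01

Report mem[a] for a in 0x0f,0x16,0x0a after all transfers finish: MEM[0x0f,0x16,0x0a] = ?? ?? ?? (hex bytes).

#0 dst[0x02+8] := {0x95,0xf9,0x78,0xf4,0xf3,0x78,0x0d,0x54}
#1 dst[0x15+5] := {0x95,0xf9,0x78,0xf4,0xf3}
#2 dst[0x04+8] := {0xf6,0x95,0xf9,0x78,0xf4,0xf3,0x78,0x0d}
#3 dst[0x13+5] := {0xf4,0xf3,0x78,0x0d,0xf6}
#4 dst[0x01+3] := {0x95,0xf9,0x78}
query mem[0x0f]=0x78, mem[0x16]=0x0d, mem[0x0a]=0x78

MEM[0x0f,0x16,0x0a] = 78 0d 78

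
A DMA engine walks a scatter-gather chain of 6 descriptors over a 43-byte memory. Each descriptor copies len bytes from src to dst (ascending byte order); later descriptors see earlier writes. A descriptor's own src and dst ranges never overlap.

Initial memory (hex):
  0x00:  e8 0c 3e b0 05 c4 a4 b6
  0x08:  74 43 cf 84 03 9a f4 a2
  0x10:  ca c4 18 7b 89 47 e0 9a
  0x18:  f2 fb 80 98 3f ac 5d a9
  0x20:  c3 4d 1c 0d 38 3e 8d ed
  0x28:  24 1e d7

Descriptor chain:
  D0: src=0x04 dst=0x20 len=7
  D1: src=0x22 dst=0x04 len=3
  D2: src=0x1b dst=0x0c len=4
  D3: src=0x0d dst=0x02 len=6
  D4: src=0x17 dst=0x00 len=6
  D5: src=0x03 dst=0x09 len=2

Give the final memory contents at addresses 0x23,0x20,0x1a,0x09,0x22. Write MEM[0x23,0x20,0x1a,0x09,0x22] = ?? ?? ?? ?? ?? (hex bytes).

MEM[0x23,0x20,0x1a,0x09,0x22] = b6 05 80 80 a4

  after D0: wrote 7B at 0x20 = 05c4a4b67443cf
  after D1: wrote 3B at 0x04 = a4b674
  after D2: wrote 4B at 0x0c = 983fac5d
  after D3: wrote 6B at 0x02 = 3fac5dcac418
  after D4: wrote 6B at 0x00 = 9af2fb80983f
  after D5: wrote 2B at 0x09 = 8098
query mem[0x23]=0xb6, mem[0x20]=0x05, mem[0x1a]=0x80, mem[0x09]=0x80, mem[0x22]=0xa4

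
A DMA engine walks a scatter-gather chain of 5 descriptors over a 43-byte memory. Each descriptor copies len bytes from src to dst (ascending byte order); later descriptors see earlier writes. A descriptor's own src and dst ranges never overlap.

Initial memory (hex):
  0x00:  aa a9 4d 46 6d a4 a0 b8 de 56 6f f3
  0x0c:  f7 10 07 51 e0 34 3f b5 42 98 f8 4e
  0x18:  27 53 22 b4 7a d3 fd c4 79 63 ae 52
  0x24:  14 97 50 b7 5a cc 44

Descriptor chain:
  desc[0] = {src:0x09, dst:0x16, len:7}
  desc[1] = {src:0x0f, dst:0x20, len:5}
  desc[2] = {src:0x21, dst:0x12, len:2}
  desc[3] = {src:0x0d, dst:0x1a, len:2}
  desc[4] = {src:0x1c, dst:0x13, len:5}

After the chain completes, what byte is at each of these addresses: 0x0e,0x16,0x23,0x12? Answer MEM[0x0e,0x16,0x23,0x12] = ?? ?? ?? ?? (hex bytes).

[0] 0x09->0x16 len=7 : 56 6f f3 f7 10 07 51
[1] 0x0f->0x20 len=5 : 51 e0 34 3f b5
[2] 0x21->0x12 len=2 : e0 34
[3] 0x0d->0x1a len=2 : 10 07
[4] 0x1c->0x13 len=5 : 51 d3 fd c4 51
query mem[0x0e]=0x07, mem[0x16]=0xc4, mem[0x23]=0x3f, mem[0x12]=0xe0

MEM[0x0e,0x16,0x23,0x12] = 07 c4 3f e0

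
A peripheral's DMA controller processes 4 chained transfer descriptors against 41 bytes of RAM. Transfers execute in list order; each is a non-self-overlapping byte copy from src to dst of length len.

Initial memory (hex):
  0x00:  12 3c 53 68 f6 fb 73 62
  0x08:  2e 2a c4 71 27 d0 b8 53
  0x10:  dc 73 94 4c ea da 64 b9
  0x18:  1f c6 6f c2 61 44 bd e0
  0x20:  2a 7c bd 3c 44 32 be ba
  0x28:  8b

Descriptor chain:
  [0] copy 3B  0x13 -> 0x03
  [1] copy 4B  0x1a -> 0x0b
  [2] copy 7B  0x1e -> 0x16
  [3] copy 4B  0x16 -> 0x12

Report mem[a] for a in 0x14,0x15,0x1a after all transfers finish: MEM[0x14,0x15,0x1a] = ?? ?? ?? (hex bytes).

MEM[0x14,0x15,0x1a] = 2a 7c bd

  after D0: wrote 3B at 0x03 = 4ceada
  after D1: wrote 4B at 0x0b = 6fc26144
  after D2: wrote 7B at 0x16 = bde02a7cbd3c44
  after D3: wrote 4B at 0x12 = bde02a7c
query mem[0x14]=0x2a, mem[0x15]=0x7c, mem[0x1a]=0xbd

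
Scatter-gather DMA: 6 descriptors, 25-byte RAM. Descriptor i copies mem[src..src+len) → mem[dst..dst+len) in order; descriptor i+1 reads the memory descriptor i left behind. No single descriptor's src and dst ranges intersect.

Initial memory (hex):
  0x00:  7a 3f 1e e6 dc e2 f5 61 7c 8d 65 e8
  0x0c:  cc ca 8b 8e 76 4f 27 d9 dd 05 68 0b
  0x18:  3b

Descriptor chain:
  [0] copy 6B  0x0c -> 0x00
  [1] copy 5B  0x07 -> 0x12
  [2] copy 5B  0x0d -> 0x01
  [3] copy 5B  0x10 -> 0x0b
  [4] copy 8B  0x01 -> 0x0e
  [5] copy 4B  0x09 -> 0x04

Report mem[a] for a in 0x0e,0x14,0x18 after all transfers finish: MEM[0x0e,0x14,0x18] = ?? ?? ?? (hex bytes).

MEM[0x0e,0x14,0x18] = ca 61 3b

  after D0: wrote 6B at 0x00 = ccca8b8e764f
  after D1: wrote 5B at 0x12 = 617c8d65e8
  after D2: wrote 5B at 0x01 = ca8b8e764f
  after D3: wrote 5B at 0x0b = 764f617c8d
  after D4: wrote 8B at 0x0e = ca8b8e764ff5617c
  after D5: wrote 4B at 0x04 = 8d65764f
query mem[0x0e]=0xca, mem[0x14]=0x61, mem[0x18]=0x3b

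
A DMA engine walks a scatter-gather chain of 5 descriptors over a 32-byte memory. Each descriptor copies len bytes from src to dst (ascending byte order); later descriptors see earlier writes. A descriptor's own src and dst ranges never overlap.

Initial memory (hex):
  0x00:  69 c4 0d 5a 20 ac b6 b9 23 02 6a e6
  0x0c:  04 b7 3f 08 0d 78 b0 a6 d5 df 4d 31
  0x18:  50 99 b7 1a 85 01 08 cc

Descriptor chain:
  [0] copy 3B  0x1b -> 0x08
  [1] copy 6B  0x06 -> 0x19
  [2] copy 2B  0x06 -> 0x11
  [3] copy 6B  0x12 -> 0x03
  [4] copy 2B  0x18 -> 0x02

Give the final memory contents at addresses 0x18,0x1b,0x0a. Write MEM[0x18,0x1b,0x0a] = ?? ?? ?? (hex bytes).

MEM[0x18,0x1b,0x0a] = 50 1a 01

  after D0: wrote 3B at 0x08 = 1a8501
  after D1: wrote 6B at 0x19 = b6b91a8501e6
  after D2: wrote 2B at 0x11 = b6b9
  after D3: wrote 6B at 0x03 = b9a6d5df4d31
  after D4: wrote 2B at 0x02 = 50b6
query mem[0x18]=0x50, mem[0x1b]=0x1a, mem[0x0a]=0x01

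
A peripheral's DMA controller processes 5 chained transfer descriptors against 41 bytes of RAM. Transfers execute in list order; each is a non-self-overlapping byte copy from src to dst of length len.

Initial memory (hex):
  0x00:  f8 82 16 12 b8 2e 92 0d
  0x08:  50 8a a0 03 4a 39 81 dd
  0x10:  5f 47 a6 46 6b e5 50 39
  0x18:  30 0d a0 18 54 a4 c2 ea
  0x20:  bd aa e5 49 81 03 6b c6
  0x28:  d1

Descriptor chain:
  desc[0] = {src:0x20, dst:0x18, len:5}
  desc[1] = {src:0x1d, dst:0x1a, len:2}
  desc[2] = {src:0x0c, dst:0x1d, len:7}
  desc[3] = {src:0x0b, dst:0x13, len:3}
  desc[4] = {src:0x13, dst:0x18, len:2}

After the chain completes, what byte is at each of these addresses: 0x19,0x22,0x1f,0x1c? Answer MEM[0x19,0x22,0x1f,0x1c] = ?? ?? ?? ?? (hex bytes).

[0] 0x20->0x18 len=5 : bd aa e5 49 81
[1] 0x1d->0x1a len=2 : a4 c2
[2] 0x0c->0x1d len=7 : 4a 39 81 dd 5f 47 a6
[3] 0x0b->0x13 len=3 : 03 4a 39
[4] 0x13->0x18 len=2 : 03 4a
query mem[0x19]=0x4a, mem[0x22]=0x47, mem[0x1f]=0x81, mem[0x1c]=0x81

MEM[0x19,0x22,0x1f,0x1c] = 4a 47 81 81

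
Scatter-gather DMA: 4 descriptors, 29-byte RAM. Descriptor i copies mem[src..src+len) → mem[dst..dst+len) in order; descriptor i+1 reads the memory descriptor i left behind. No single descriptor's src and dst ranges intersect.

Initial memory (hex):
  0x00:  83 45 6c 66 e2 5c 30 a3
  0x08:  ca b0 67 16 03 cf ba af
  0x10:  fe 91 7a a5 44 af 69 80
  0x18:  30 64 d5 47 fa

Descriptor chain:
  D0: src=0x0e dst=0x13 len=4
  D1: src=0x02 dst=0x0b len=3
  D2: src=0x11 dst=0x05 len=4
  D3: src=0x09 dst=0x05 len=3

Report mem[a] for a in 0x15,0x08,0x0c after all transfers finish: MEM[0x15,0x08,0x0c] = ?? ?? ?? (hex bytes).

[0] 0x0e->0x13 len=4 : ba af fe 91
[1] 0x02->0x0b len=3 : 6c 66 e2
[2] 0x11->0x05 len=4 : 91 7a ba af
[3] 0x09->0x05 len=3 : b0 67 6c
query mem[0x15]=0xfe, mem[0x08]=0xaf, mem[0x0c]=0x66

MEM[0x15,0x08,0x0c] = fe af 66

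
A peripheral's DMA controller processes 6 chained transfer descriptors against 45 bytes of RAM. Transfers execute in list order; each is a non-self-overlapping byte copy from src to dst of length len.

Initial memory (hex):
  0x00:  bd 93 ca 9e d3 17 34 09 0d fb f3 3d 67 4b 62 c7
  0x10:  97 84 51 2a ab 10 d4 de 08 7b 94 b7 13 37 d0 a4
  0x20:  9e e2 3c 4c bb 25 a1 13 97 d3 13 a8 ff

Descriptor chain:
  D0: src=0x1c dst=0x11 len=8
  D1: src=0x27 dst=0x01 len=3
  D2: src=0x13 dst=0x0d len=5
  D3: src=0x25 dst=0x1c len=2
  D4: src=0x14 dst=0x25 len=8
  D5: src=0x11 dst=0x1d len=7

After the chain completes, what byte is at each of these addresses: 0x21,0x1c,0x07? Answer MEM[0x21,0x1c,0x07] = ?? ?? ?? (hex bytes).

MEM[0x21,0x1c,0x07] = 9e 25 09

D0: mem[0x11..0x18] <- [13 37 d0 a4 9e e2 3c 4c]
D1: mem[0x01..0x03] <- [13 97 d3]
D2: mem[0x0d..0x11] <- [d0 a4 9e e2 3c]
D3: mem[0x1c..0x1d] <- [25 a1]
D4: mem[0x25..0x2c] <- [a4 9e e2 3c 4c 7b 94 b7]
D5: mem[0x1d..0x23] <- [3c 37 d0 a4 9e e2 3c]
query mem[0x21]=0x9e, mem[0x1c]=0x25, mem[0x07]=0x09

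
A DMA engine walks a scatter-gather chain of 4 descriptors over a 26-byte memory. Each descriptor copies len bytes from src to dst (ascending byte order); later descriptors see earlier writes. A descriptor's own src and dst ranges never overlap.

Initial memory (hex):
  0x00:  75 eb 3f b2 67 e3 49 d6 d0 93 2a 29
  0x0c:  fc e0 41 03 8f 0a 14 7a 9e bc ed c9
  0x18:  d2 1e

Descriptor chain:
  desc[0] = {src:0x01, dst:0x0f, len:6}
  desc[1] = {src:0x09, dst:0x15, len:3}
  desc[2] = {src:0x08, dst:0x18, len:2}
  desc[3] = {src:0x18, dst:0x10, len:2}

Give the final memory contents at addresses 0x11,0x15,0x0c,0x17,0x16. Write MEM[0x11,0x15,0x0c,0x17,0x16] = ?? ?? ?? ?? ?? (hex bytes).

MEM[0x11,0x15,0x0c,0x17,0x16] = 93 93 fc 29 2a

  after D0: wrote 6B at 0x0f = eb3fb267e349
  after D1: wrote 3B at 0x15 = 932a29
  after D2: wrote 2B at 0x18 = d093
  after D3: wrote 2B at 0x10 = d093
query mem[0x11]=0x93, mem[0x15]=0x93, mem[0x0c]=0xfc, mem[0x17]=0x29, mem[0x16]=0x2a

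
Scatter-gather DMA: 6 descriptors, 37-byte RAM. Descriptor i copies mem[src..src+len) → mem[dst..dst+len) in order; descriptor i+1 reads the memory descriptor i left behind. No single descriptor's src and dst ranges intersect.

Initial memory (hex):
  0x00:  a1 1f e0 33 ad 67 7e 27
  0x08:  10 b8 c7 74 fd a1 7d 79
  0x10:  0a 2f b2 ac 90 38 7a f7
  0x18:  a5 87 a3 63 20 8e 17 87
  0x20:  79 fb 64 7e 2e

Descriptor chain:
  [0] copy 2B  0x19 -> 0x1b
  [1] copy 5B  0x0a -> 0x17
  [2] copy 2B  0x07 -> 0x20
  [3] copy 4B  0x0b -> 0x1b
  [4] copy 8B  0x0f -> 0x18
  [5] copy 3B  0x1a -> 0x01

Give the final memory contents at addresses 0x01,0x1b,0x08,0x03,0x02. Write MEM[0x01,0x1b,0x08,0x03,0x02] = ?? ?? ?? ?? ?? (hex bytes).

MEM[0x01,0x1b,0x08,0x03,0x02] = 2f b2 10 ac b2

  after D0: wrote 2B at 0x1b = 87a3
  after D1: wrote 5B at 0x17 = c774fda17d
  after D2: wrote 2B at 0x20 = 2710
  after D3: wrote 4B at 0x1b = 74fda17d
  after D4: wrote 8B at 0x18 = 790a2fb2ac90387a
  after D5: wrote 3B at 0x01 = 2fb2ac
query mem[0x01]=0x2f, mem[0x1b]=0xb2, mem[0x08]=0x10, mem[0x03]=0xac, mem[0x02]=0xb2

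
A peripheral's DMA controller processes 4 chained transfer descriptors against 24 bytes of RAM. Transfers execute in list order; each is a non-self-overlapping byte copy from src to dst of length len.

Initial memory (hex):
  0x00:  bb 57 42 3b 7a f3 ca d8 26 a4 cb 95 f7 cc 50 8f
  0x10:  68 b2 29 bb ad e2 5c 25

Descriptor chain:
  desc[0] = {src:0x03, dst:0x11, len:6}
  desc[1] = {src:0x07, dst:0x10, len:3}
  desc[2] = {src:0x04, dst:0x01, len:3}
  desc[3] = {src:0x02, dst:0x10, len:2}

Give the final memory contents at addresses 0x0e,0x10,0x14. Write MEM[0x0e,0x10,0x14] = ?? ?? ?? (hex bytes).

MEM[0x0e,0x10,0x14] = 50 f3 ca

[0] 0x03->0x11 len=6 : 3b 7a f3 ca d8 26
[1] 0x07->0x10 len=3 : d8 26 a4
[2] 0x04->0x01 len=3 : 7a f3 ca
[3] 0x02->0x10 len=2 : f3 ca
query mem[0x0e]=0x50, mem[0x10]=0xf3, mem[0x14]=0xca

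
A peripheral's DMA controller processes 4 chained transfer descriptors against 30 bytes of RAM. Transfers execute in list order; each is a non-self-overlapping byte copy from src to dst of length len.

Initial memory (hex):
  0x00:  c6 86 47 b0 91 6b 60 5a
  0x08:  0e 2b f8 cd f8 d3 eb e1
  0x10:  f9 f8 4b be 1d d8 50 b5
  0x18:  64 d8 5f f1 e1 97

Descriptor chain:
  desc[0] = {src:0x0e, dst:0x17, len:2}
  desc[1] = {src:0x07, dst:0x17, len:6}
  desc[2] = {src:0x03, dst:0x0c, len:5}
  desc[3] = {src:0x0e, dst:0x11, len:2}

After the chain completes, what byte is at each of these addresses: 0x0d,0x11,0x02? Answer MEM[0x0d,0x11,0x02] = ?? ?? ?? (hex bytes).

D0: mem[0x17..0x18] <- [eb e1]
D1: mem[0x17..0x1c] <- [5a 0e 2b f8 cd f8]
D2: mem[0x0c..0x10] <- [b0 91 6b 60 5a]
D3: mem[0x11..0x12] <- [6b 60]
query mem[0x0d]=0x91, mem[0x11]=0x6b, mem[0x02]=0x47

MEM[0x0d,0x11,0x02] = 91 6b 47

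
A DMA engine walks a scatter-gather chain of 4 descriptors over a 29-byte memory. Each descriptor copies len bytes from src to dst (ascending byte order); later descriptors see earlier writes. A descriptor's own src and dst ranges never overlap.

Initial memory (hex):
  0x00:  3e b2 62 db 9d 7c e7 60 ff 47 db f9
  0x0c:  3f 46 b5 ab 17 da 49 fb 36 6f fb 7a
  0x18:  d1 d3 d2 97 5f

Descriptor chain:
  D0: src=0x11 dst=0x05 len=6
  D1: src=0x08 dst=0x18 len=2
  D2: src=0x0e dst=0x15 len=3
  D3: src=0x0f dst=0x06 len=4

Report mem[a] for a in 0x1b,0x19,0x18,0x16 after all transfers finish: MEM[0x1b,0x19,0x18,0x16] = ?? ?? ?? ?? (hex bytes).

MEM[0x1b,0x19,0x18,0x16] = 97 6f 36 ab

  after D0: wrote 6B at 0x05 = da49fb366ffb
  after D1: wrote 2B at 0x18 = 366f
  after D2: wrote 3B at 0x15 = b5ab17
  after D3: wrote 4B at 0x06 = ab17da49
query mem[0x1b]=0x97, mem[0x19]=0x6f, mem[0x18]=0x36, mem[0x16]=0xab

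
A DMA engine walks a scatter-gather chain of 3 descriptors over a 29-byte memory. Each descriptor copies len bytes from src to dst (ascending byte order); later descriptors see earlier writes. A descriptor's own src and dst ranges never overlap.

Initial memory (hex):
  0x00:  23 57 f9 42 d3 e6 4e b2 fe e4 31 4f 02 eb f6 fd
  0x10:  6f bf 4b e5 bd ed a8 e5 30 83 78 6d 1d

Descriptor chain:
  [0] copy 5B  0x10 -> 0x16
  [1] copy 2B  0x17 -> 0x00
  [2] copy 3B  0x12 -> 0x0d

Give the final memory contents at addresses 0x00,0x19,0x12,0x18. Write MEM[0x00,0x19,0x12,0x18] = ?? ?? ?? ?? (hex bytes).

[0] 0x10->0x16 len=5 : 6f bf 4b e5 bd
[1] 0x17->0x00 len=2 : bf 4b
[2] 0x12->0x0d len=3 : 4b e5 bd
query mem[0x00]=0xbf, mem[0x19]=0xe5, mem[0x12]=0x4b, mem[0x18]=0x4b

MEM[0x00,0x19,0x12,0x18] = bf e5 4b 4b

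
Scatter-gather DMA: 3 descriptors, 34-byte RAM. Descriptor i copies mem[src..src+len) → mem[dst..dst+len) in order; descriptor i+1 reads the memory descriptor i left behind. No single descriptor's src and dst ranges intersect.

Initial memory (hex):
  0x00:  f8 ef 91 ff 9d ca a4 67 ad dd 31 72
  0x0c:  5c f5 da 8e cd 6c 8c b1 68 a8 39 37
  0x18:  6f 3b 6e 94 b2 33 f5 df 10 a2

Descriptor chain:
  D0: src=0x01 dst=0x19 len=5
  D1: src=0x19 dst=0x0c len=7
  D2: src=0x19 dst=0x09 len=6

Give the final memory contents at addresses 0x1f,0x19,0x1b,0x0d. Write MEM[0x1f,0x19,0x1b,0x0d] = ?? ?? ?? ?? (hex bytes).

MEM[0x1f,0x19,0x1b,0x0d] = df ef ff ca

#0 dst[0x19+5] := {0xef,0x91,0xff,0x9d,0xca}
#1 dst[0x0c+7] := {0xef,0x91,0xff,0x9d,0xca,0xf5,0xdf}
#2 dst[0x09+6] := {0xef,0x91,0xff,0x9d,0xca,0xf5}
query mem[0x1f]=0xdf, mem[0x19]=0xef, mem[0x1b]=0xff, mem[0x0d]=0xca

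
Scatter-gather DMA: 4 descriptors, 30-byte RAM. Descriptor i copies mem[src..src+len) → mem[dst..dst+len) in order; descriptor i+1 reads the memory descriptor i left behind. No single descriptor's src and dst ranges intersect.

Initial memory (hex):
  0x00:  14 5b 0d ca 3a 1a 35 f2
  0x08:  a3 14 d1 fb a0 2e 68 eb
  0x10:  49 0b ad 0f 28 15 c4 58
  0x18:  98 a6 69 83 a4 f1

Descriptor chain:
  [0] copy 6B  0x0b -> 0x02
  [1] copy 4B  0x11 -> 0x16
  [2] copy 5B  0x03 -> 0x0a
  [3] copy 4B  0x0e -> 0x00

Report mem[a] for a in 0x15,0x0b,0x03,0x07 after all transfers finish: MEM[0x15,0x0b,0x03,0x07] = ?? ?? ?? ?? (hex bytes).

[0] 0x0b->0x02 len=6 : fb a0 2e 68 eb 49
[1] 0x11->0x16 len=4 : 0b ad 0f 28
[2] 0x03->0x0a len=5 : a0 2e 68 eb 49
[3] 0x0e->0x00 len=4 : 49 eb 49 0b
query mem[0x15]=0x15, mem[0x0b]=0x2e, mem[0x03]=0x0b, mem[0x07]=0x49

MEM[0x15,0x0b,0x03,0x07] = 15 2e 0b 49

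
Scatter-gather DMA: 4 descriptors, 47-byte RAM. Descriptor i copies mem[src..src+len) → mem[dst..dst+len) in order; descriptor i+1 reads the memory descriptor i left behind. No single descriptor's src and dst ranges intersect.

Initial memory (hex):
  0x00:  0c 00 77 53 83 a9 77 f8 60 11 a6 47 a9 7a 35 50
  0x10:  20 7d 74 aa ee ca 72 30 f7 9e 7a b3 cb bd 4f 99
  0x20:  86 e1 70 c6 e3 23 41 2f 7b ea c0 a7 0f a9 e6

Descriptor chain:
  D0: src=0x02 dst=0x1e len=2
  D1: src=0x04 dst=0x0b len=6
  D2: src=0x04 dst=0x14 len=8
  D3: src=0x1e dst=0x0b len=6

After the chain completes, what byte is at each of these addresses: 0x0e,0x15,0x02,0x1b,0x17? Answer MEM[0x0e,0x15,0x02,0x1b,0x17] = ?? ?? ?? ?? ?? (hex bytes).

#0 dst[0x1e+2] := {0x77,0x53}
#1 dst[0x0b+6] := {0x83,0xa9,0x77,0xf8,0x60,0x11}
#2 dst[0x14+8] := {0x83,0xa9,0x77,0xf8,0x60,0x11,0xa6,0x83}
#3 dst[0x0b+6] := {0x77,0x53,0x86,0xe1,0x70,0xc6}
query mem[0x0e]=0xe1, mem[0x15]=0xa9, mem[0x02]=0x77, mem[0x1b]=0x83, mem[0x17]=0xf8

MEM[0x0e,0x15,0x02,0x1b,0x17] = e1 a9 77 83 f8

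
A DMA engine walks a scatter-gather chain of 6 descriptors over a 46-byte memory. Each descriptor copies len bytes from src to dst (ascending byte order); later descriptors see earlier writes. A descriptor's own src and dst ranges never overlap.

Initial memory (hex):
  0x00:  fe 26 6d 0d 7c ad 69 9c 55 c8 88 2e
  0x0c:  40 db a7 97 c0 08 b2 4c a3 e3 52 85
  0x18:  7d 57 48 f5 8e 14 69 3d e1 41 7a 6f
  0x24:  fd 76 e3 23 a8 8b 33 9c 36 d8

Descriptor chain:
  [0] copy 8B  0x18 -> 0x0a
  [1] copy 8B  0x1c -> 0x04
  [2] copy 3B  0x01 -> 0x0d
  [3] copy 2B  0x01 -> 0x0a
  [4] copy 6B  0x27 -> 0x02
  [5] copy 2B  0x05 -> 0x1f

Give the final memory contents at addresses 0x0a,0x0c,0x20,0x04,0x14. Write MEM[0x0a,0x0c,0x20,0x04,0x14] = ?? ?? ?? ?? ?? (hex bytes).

#0 dst[0x0a+8] := {0x7d,0x57,0x48,0xf5,0x8e,0x14,0x69,0x3d}
#1 dst[0x04+8] := {0x8e,0x14,0x69,0x3d,0xe1,0x41,0x7a,0x6f}
#2 dst[0x0d+3] := {0x26,0x6d,0x0d}
#3 dst[0x0a+2] := {0x26,0x6d}
#4 dst[0x02+6] := {0x23,0xa8,0x8b,0x33,0x9c,0x36}
#5 dst[0x1f+2] := {0x33,0x9c}
query mem[0x0a]=0x26, mem[0x0c]=0x48, mem[0x20]=0x9c, mem[0x04]=0x8b, mem[0x14]=0xa3

MEM[0x0a,0x0c,0x20,0x04,0x14] = 26 48 9c 8b a3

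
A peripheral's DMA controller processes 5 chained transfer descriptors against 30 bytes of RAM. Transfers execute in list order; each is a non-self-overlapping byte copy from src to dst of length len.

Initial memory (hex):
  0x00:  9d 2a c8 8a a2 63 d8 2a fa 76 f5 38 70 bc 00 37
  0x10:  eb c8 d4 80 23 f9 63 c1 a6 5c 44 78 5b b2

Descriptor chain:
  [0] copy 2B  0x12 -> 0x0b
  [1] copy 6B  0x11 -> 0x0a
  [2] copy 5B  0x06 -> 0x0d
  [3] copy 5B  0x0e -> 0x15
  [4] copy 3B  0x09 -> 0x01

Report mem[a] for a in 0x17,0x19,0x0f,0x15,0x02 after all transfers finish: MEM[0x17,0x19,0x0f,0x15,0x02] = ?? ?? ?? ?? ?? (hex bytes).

MEM[0x17,0x19,0x0f,0x15,0x02] = 76 d4 fa 2a c8

[0] 0x12->0x0b len=2 : d4 80
[1] 0x11->0x0a len=6 : c8 d4 80 23 f9 63
[2] 0x06->0x0d len=5 : d8 2a fa 76 c8
[3] 0x0e->0x15 len=5 : 2a fa 76 c8 d4
[4] 0x09->0x01 len=3 : 76 c8 d4
query mem[0x17]=0x76, mem[0x19]=0xd4, mem[0x0f]=0xfa, mem[0x15]=0x2a, mem[0x02]=0xc8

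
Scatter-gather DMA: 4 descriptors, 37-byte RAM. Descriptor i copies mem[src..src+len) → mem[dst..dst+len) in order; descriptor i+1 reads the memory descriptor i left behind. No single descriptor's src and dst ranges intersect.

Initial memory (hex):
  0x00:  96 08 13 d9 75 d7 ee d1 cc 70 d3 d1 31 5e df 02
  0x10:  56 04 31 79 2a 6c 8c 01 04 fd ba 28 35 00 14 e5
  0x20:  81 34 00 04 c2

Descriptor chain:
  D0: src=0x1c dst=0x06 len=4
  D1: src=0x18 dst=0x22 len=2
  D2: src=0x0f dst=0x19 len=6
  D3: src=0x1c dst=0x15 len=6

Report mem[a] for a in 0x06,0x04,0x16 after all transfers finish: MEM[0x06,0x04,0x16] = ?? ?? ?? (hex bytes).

MEM[0x06,0x04,0x16] = 35 75 79

#0 dst[0x06+4] := {0x35,0x00,0x14,0xe5}
#1 dst[0x22+2] := {0x04,0xfd}
#2 dst[0x19+6] := {0x02,0x56,0x04,0x31,0x79,0x2a}
#3 dst[0x15+6] := {0x31,0x79,0x2a,0xe5,0x81,0x34}
query mem[0x06]=0x35, mem[0x04]=0x75, mem[0x16]=0x79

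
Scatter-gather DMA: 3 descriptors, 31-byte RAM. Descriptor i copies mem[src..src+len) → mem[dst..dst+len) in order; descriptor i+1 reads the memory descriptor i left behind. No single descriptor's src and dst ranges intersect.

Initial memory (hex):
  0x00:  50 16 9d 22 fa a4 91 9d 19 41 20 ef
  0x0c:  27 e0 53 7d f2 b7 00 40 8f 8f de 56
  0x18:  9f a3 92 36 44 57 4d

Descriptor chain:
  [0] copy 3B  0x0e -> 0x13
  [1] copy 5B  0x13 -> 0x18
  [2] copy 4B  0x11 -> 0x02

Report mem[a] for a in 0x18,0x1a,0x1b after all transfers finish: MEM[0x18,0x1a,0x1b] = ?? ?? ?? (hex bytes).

[0] 0x0e->0x13 len=3 : 53 7d f2
[1] 0x13->0x18 len=5 : 53 7d f2 de 56
[2] 0x11->0x02 len=4 : b7 00 53 7d
query mem[0x18]=0x53, mem[0x1a]=0xf2, mem[0x1b]=0xde

MEM[0x18,0x1a,0x1b] = 53 f2 de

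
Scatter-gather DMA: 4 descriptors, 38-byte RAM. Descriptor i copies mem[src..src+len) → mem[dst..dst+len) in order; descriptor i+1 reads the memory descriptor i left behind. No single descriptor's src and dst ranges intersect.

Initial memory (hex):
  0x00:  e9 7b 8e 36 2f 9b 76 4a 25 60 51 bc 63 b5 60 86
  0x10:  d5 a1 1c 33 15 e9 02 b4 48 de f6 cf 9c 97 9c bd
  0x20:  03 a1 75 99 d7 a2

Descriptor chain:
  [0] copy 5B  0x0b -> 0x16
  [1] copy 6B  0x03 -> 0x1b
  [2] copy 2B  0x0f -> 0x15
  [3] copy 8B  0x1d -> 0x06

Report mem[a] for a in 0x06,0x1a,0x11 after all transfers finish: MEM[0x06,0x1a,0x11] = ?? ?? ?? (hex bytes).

MEM[0x06,0x1a,0x11] = 9b 86 a1

[0] 0x0b->0x16 len=5 : bc 63 b5 60 86
[1] 0x03->0x1b len=6 : 36 2f 9b 76 4a 25
[2] 0x0f->0x15 len=2 : 86 d5
[3] 0x1d->0x06 len=8 : 9b 76 4a 25 a1 75 99 d7
query mem[0x06]=0x9b, mem[0x1a]=0x86, mem[0x11]=0xa1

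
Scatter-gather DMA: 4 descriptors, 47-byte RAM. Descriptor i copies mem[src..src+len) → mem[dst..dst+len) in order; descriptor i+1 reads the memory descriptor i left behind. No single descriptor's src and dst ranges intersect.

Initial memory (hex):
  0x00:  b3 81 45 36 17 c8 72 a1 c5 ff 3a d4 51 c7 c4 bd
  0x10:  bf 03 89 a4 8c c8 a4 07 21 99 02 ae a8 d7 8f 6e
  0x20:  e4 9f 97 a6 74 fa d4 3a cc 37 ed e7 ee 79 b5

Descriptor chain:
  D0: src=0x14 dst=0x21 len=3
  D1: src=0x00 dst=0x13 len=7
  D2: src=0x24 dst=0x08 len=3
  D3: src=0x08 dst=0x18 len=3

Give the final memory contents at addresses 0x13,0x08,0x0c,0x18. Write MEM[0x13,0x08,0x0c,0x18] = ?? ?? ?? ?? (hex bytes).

  after D0: wrote 3B at 0x21 = 8cc8a4
  after D1: wrote 7B at 0x13 = b381453617c872
  after D2: wrote 3B at 0x08 = 74fad4
  after D3: wrote 3B at 0x18 = 74fad4
query mem[0x13]=0xb3, mem[0x08]=0x74, mem[0x0c]=0x51, mem[0x18]=0x74

MEM[0x13,0x08,0x0c,0x18] = b3 74 51 74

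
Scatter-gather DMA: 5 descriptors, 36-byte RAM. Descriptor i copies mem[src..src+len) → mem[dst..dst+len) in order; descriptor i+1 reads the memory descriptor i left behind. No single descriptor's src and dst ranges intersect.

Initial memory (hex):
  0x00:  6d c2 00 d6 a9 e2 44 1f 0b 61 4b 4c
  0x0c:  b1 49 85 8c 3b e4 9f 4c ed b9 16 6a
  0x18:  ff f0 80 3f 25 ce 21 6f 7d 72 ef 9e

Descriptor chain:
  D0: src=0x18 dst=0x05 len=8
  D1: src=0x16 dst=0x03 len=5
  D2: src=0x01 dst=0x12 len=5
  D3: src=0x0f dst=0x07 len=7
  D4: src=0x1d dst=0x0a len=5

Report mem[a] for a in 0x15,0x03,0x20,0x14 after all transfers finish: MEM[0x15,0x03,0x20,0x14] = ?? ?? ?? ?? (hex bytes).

MEM[0x15,0x03,0x20,0x14] = 6a 16 7d 16

[0] 0x18->0x05 len=8 : ff f0 80 3f 25 ce 21 6f
[1] 0x16->0x03 len=5 : 16 6a ff f0 80
[2] 0x01->0x12 len=5 : c2 00 16 6a ff
[3] 0x0f->0x07 len=7 : 8c 3b e4 c2 00 16 6a
[4] 0x1d->0x0a len=5 : ce 21 6f 7d 72
query mem[0x15]=0x6a, mem[0x03]=0x16, mem[0x20]=0x7d, mem[0x14]=0x16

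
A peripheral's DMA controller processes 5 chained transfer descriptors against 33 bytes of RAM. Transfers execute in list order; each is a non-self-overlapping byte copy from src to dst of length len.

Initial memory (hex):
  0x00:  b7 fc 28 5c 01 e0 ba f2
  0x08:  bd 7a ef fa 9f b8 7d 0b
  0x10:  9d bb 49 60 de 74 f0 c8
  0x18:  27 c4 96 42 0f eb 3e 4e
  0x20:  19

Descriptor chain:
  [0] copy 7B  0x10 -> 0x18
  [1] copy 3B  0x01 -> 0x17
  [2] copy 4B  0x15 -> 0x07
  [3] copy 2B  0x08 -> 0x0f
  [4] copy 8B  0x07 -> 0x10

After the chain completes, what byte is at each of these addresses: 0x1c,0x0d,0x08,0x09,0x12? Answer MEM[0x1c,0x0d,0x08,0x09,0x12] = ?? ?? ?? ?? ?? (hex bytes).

MEM[0x1c,0x0d,0x08,0x09,0x12] = de b8 f0 fc fc

#0 dst[0x18+7] := {0x9d,0xbb,0x49,0x60,0xde,0x74,0xf0}
#1 dst[0x17+3] := {0xfc,0x28,0x5c}
#2 dst[0x07+4] := {0x74,0xf0,0xfc,0x28}
#3 dst[0x0f+2] := {0xf0,0xfc}
#4 dst[0x10+8] := {0x74,0xf0,0xfc,0x28,0xfa,0x9f,0xb8,0x7d}
query mem[0x1c]=0xde, mem[0x0d]=0xb8, mem[0x08]=0xf0, mem[0x09]=0xfc, mem[0x12]=0xfc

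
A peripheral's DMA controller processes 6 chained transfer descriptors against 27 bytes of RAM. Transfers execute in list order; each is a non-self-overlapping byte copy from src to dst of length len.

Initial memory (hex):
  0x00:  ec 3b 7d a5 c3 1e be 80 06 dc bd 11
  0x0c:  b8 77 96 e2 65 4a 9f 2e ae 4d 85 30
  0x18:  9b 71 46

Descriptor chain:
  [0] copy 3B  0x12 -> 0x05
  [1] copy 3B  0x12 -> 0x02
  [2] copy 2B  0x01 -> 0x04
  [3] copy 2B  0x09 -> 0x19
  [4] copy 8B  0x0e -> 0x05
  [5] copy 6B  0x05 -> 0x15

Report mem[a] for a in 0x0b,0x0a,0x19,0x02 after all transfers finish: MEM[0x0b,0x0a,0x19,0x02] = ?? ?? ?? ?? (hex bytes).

MEM[0x0b,0x0a,0x19,0x02] = ae 2e 9f 9f

[0] 0x12->0x05 len=3 : 9f 2e ae
[1] 0x12->0x02 len=3 : 9f 2e ae
[2] 0x01->0x04 len=2 : 3b 9f
[3] 0x09->0x19 len=2 : dc bd
[4] 0x0e->0x05 len=8 : 96 e2 65 4a 9f 2e ae 4d
[5] 0x05->0x15 len=6 : 96 e2 65 4a 9f 2e
query mem[0x0b]=0xae, mem[0x0a]=0x2e, mem[0x19]=0x9f, mem[0x02]=0x9f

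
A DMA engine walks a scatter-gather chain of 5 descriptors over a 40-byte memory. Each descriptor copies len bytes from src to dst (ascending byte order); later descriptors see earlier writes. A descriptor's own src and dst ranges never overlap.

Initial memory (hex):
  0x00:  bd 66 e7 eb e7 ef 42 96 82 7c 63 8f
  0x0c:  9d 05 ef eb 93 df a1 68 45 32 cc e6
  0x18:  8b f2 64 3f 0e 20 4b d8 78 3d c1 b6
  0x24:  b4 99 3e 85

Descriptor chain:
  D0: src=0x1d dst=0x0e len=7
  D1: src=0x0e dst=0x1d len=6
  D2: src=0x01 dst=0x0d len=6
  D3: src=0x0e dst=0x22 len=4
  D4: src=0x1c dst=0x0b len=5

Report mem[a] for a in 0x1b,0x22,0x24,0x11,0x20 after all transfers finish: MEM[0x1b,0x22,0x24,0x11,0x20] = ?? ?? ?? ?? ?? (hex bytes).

MEM[0x1b,0x22,0x24,0x11,0x20] = 3f e7 e7 ef 78

  after D0: wrote 7B at 0x0e = 204bd8783dc1b6
  after D1: wrote 6B at 0x1d = 204bd8783dc1
  after D2: wrote 6B at 0x0d = 66e7ebe7ef42
  after D3: wrote 4B at 0x22 = e7ebe7ef
  after D4: wrote 5B at 0x0b = 0e204bd878
query mem[0x1b]=0x3f, mem[0x22]=0xe7, mem[0x24]=0xe7, mem[0x11]=0xef, mem[0x20]=0x78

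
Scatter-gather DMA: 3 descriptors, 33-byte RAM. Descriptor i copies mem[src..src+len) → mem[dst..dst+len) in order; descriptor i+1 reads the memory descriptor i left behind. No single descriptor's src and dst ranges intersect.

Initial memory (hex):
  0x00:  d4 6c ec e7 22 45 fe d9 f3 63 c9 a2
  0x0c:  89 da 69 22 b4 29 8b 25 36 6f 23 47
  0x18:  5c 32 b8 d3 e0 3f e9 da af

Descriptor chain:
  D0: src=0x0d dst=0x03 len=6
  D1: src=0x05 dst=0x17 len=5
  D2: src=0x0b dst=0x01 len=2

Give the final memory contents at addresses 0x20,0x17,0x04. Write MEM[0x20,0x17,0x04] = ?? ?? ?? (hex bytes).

MEM[0x20,0x17,0x04] = af 22 69

  after D0: wrote 6B at 0x03 = da6922b4298b
  after D1: wrote 5B at 0x17 = 22b4298b63
  after D2: wrote 2B at 0x01 = a289
query mem[0x20]=0xaf, mem[0x17]=0x22, mem[0x04]=0x69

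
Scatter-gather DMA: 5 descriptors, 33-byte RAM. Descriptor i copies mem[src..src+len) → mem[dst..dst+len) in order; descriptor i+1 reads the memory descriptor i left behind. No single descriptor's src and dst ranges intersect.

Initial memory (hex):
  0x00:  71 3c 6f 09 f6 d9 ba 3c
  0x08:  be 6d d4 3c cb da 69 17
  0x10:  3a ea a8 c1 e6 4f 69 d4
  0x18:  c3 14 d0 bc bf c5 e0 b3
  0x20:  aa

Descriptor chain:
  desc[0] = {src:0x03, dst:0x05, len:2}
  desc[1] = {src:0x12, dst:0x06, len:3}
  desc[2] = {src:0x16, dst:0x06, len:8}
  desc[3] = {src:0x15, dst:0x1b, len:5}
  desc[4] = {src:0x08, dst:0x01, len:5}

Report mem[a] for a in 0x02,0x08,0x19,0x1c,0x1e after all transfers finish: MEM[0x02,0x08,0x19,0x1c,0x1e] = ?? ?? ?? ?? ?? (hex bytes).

MEM[0x02,0x08,0x19,0x1c,0x1e] = 14 c3 14 69 c3

#0 dst[0x05+2] := {0x09,0xf6}
#1 dst[0x06+3] := {0xa8,0xc1,0xe6}
#2 dst[0x06+8] := {0x69,0xd4,0xc3,0x14,0xd0,0xbc,0xbf,0xc5}
#3 dst[0x1b+5] := {0x4f,0x69,0xd4,0xc3,0x14}
#4 dst[0x01+5] := {0xc3,0x14,0xd0,0xbc,0xbf}
query mem[0x02]=0x14, mem[0x08]=0xc3, mem[0x19]=0x14, mem[0x1c]=0x69, mem[0x1e]=0xc3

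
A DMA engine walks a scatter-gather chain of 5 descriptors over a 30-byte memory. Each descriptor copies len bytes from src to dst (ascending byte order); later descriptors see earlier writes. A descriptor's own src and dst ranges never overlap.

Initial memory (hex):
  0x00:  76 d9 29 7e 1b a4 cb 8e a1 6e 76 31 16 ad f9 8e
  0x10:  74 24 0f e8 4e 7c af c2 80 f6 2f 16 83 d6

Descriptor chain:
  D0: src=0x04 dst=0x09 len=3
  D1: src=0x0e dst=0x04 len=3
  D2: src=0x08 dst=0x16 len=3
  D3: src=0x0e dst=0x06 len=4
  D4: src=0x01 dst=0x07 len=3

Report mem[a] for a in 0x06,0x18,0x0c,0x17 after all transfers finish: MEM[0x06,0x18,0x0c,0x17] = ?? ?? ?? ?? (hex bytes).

  after D0: wrote 3B at 0x09 = 1ba4cb
  after D1: wrote 3B at 0x04 = f98e74
  after D2: wrote 3B at 0x16 = a11ba4
  after D3: wrote 4B at 0x06 = f98e7424
  after D4: wrote 3B at 0x07 = d9297e
query mem[0x06]=0xf9, mem[0x18]=0xa4, mem[0x0c]=0x16, mem[0x17]=0x1b

MEM[0x06,0x18,0x0c,0x17] = f9 a4 16 1b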